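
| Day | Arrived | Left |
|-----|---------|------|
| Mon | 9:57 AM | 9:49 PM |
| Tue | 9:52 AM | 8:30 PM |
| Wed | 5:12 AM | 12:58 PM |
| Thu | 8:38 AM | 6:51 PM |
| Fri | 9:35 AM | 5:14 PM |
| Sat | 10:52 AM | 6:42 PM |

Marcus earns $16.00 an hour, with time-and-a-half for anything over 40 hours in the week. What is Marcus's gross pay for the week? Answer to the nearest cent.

$1023.20

Mon: 9:57 AM–9:49 PM = 11 h 52 min
Tue: 9:52 AM–8:30 PM = 10 h 38 min
Wed: 5:12 AM–12:58 PM = 7 h 46 min
Thu: 8:38 AM–6:51 PM = 10 h 13 min
Fri: 9:35 AM–5:14 PM = 7 h 39 min
Sat: 10:52 AM–6:42 PM = 7 h 50 min
Total worked: 55 h 58 min = 3358 min.
Regular 40 h 0 min = 2400 min at $16.00/h; overtime 15 h 58 min = 958 min at $24.00/h.
Pay = (2400 × $16.00 + 958 × $24.00) ÷ 60 = $1023.20.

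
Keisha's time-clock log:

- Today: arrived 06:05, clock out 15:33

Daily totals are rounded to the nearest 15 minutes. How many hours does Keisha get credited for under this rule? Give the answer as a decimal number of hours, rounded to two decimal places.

Today: 06:05–15:33 = 9 h 28 min → rounds to 9 h 30 min

9.50 hours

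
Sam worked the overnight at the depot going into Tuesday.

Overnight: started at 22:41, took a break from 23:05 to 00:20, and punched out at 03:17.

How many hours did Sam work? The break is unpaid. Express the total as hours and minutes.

3 h 21 min

Overnight: 22:41 → midnight = 1 h 19 min; midnight → 03:17 = 3 h 17 min; span 4 h 36 min; less 75 min break → 3 h 21 min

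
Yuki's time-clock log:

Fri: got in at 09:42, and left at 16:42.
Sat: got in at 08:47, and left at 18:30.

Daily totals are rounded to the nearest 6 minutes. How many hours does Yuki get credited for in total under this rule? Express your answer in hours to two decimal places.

16.70 hours

Fri: 09:42–16:42 = 7 h 0 min → rounds to 7 h 0 min
Sat: 08:47–18:30 = 9 h 43 min → rounds to 9 h 42 min
Total credited: 16 h 42 min.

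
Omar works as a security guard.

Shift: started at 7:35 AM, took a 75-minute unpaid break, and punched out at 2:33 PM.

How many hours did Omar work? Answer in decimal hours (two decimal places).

5.72 hours

Shift: 7:35 AM–2:33 PM = 6 h 58 min; less 75 min break → 5 h 43 min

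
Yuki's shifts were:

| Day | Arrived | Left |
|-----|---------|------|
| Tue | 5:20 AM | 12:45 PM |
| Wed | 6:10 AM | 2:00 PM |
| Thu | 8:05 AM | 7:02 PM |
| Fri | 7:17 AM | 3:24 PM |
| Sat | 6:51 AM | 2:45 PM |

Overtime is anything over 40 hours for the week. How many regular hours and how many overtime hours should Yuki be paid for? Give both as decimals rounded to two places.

Tue: 5:20 AM–12:45 PM = 7 h 25 min
Wed: 6:10 AM–2:00 PM = 7 h 50 min
Thu: 8:05 AM–7:02 PM = 10 h 57 min
Fri: 7:17 AM–3:24 PM = 8 h 7 min
Sat: 6:51 AM–2:45 PM = 7 h 54 min
Total worked: 42 h 13 min = 42.22 h.
Threshold 40 h → overtime 2 h 13 min, regular 40 h 0 min.

Regular 40.00 hours, overtime 2.22 hours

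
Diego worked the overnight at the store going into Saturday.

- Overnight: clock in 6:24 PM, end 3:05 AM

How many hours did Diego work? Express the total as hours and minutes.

Overnight: 6:24 PM → midnight = 5 h 36 min; midnight → 3:05 AM = 3 h 5 min; span 8 h 41 min

8 h 41 min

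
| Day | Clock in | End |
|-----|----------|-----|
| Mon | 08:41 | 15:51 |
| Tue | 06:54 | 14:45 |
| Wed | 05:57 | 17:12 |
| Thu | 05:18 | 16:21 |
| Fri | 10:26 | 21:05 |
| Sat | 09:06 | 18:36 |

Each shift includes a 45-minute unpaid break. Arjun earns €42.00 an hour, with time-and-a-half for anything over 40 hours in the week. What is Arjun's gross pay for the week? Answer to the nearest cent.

Mon: 08:41–15:51 = 7 h 10 min; less 45 min break → 6 h 25 min
Tue: 06:54–14:45 = 7 h 51 min; less 45 min break → 7 h 6 min
Wed: 05:57–17:12 = 11 h 15 min; less 45 min break → 10 h 30 min
Thu: 05:18–16:21 = 11 h 3 min; less 45 min break → 10 h 18 min
Fri: 10:26–21:05 = 10 h 39 min; less 45 min break → 9 h 54 min
Sat: 09:06–18:36 = 9 h 30 min; less 45 min break → 8 h 45 min
Total worked: 52 h 58 min = 3178 min.
Regular 40 h 0 min = 2400 min at €42.00/h; overtime 12 h 58 min = 778 min at €63.00/h.
Pay = (2400 × €42.00 + 778 × €63.00) ÷ 60 = €2496.90.

€2496.90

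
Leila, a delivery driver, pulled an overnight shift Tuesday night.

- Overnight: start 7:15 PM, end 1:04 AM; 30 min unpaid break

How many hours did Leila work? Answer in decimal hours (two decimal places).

Overnight: 7:15 PM → midnight = 4 h 45 min; midnight → 1:04 AM = 1 h 4 min; span 5 h 49 min; less 30 min break → 5 h 19 min

5.32 hours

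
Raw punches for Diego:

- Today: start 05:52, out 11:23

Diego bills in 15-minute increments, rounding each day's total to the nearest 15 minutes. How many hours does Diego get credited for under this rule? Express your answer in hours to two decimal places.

5.50 hours

Today: 05:52–11:23 = 5 h 31 min → rounds to 5 h 30 min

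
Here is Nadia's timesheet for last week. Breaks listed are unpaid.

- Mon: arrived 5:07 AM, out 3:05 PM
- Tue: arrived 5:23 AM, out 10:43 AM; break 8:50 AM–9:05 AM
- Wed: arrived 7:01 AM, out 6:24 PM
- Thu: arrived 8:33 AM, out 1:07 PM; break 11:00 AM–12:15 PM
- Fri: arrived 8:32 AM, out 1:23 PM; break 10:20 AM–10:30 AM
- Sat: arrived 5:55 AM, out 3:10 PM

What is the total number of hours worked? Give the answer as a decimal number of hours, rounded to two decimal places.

43.68 hours

Mon: 5:07 AM–3:05 PM = 9 h 58 min
Tue: 5:23 AM–10:43 AM = 5 h 20 min; less 15 min break → 5 h 5 min
Wed: 7:01 AM–6:24 PM = 11 h 23 min
Thu: 8:33 AM–1:07 PM = 4 h 34 min; less 75 min break → 3 h 19 min
Fri: 8:32 AM–1:23 PM = 4 h 51 min; less 10 min break → 4 h 41 min
Sat: 5:55 AM–3:10 PM = 9 h 15 min
Total: 9 h 58 min + 5 h 5 min + 11 h 23 min + 3 h 19 min + 4 h 41 min + 9 h 15 min = 43 h 41 min.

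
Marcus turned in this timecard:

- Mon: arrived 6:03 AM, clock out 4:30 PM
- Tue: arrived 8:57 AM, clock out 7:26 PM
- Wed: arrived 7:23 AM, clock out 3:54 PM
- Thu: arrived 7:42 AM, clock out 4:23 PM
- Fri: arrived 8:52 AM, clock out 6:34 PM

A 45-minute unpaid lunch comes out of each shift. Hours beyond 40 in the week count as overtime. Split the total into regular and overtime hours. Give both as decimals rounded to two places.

Regular 40.00 hours, overtime 4.08 hours

Mon: 6:03 AM–4:30 PM = 10 h 27 min; less 45 min break → 9 h 42 min
Tue: 8:57 AM–7:26 PM = 10 h 29 min; less 45 min break → 9 h 44 min
Wed: 7:23 AM–3:54 PM = 8 h 31 min; less 45 min break → 7 h 46 min
Thu: 7:42 AM–4:23 PM = 8 h 41 min; less 45 min break → 7 h 56 min
Fri: 8:52 AM–6:34 PM = 9 h 42 min; less 45 min break → 8 h 57 min
Total worked: 44 h 5 min = 44.08 h.
Threshold 40 h → overtime 4 h 5 min, regular 40 h 0 min.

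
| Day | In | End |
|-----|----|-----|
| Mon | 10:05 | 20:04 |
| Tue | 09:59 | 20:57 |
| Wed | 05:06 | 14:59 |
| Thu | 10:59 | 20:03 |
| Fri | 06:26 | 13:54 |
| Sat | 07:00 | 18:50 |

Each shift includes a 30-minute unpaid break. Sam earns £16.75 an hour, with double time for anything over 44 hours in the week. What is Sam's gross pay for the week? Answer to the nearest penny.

£1145.70

Mon: 10:05–20:04 = 9 h 59 min; less 30 min break → 9 h 29 min
Tue: 09:59–20:57 = 10 h 58 min; less 30 min break → 10 h 28 min
Wed: 05:06–14:59 = 9 h 53 min; less 30 min break → 9 h 23 min
Thu: 10:59–20:03 = 9 h 4 min; less 30 min break → 8 h 34 min
Fri: 06:26–13:54 = 7 h 28 min; less 30 min break → 6 h 58 min
Sat: 07:00–18:50 = 11 h 50 min; less 30 min break → 11 h 20 min
Total worked: 56 h 12 min = 3372 min.
Regular 44 h 0 min = 2640 min at £16.75/h; overtime 12 h 12 min = 732 min at £33.50/h.
Pay = (2640 × £16.75 + 732 × £33.50) ÷ 60 = £1145.70.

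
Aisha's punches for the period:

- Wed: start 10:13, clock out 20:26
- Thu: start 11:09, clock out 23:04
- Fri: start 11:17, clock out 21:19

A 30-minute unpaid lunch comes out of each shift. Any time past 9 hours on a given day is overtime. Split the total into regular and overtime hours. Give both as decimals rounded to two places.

Wed: 10:13–20:26 = 10 h 13 min; less 30 min break → 9 h 43 min
Thu: 11:09–23:04 = 11 h 55 min; less 30 min break → 11 h 25 min
Fri: 11:17–21:19 = 10 h 2 min; less 30 min break → 9 h 32 min
Wed reg 9 h 0 min / OT 0 h 43 min; Thu reg 9 h 0 min / OT 2 h 25 min; Fri reg 9 h 0 min / OT 0 h 32 min.
Totals: regular 27 h 0 min, overtime 3 h 40 min.

Regular 27.00 hours, overtime 3.67 hours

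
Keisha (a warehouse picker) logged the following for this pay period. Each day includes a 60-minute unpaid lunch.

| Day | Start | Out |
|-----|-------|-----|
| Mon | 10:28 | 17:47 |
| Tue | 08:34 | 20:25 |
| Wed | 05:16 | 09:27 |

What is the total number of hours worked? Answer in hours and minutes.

20 h 21 min

Mon: 10:28–17:47 = 7 h 19 min; less 60 min break → 6 h 19 min
Tue: 08:34–20:25 = 11 h 51 min; less 60 min break → 10 h 51 min
Wed: 05:16–09:27 = 4 h 11 min; less 60 min break → 3 h 11 min
Total: 6 h 19 min + 10 h 51 min + 3 h 11 min = 20 h 21 min.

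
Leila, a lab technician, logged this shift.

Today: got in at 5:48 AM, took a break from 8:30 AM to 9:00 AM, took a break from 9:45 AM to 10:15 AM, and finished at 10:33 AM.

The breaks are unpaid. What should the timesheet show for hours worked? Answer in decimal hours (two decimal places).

Today: 5:48 AM–10:33 AM = 4 h 45 min; less 60 min break → 3 h 45 min

3.75 hours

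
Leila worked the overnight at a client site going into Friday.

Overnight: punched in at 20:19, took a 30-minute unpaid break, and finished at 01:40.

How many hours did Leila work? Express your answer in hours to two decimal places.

Overnight: 20:19 → midnight = 3 h 41 min; midnight → 01:40 = 1 h 40 min; span 5 h 21 min; less 30 min break → 4 h 51 min

4.85 hours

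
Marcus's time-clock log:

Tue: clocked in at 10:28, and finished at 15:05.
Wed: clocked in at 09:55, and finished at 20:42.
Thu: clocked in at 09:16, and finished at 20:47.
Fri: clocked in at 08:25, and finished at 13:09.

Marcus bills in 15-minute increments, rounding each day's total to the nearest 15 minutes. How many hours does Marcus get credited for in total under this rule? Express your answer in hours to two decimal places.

31.50 hours

Tue: 10:28–15:05 = 4 h 37 min → rounds to 4 h 30 min
Wed: 09:55–20:42 = 10 h 47 min → rounds to 10 h 45 min
Thu: 09:16–20:47 = 11 h 31 min → rounds to 11 h 30 min
Fri: 08:25–13:09 = 4 h 44 min → rounds to 4 h 45 min
Total credited: 31 h 30 min.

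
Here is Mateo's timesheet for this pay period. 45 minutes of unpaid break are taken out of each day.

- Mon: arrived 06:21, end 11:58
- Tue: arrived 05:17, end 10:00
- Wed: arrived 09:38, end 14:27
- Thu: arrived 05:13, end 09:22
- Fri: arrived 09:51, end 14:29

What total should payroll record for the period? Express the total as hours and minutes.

Mon: 06:21–11:58 = 5 h 37 min; less 45 min break → 4 h 52 min
Tue: 05:17–10:00 = 4 h 43 min; less 45 min break → 3 h 58 min
Wed: 09:38–14:27 = 4 h 49 min; less 45 min break → 4 h 4 min
Thu: 05:13–09:22 = 4 h 9 min; less 45 min break → 3 h 24 min
Fri: 09:51–14:29 = 4 h 38 min; less 45 min break → 3 h 53 min
Total: 4 h 52 min + 3 h 58 min + 4 h 4 min + 3 h 24 min + 3 h 53 min = 20 h 11 min.

20 h 11 min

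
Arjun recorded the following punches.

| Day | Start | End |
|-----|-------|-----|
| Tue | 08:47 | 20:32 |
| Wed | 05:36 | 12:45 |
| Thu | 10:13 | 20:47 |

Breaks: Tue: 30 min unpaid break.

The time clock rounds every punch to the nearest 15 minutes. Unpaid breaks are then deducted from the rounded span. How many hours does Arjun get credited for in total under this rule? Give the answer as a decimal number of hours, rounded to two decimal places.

Tue: in 08:47→08:45, out 20:32→20:30; 11 h 45 min − 30 min = 11 h 15 min
Wed: in 05:36→05:30, out 12:45→12:45; 7 h 15 min
Thu: in 10:13→10:15, out 20:47→20:45; 10 h 30 min
Total credited: 29 h 0 min.

29.00 hours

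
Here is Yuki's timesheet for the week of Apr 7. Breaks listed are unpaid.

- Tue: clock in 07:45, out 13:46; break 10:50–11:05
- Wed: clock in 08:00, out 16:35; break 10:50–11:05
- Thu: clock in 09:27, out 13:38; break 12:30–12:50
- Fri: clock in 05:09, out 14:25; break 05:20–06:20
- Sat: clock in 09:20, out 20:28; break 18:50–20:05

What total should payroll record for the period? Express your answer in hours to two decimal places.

36.10 hours

Tue: 07:45–13:46 = 6 h 1 min; less 15 min break → 5 h 46 min
Wed: 08:00–16:35 = 8 h 35 min; less 15 min break → 8 h 20 min
Thu: 09:27–13:38 = 4 h 11 min; less 20 min break → 3 h 51 min
Fri: 05:09–14:25 = 9 h 16 min; less 60 min break → 8 h 16 min
Sat: 09:20–20:28 = 11 h 8 min; less 75 min break → 9 h 53 min
Total: 5 h 46 min + 8 h 20 min + 3 h 51 min + 8 h 16 min + 9 h 53 min = 36 h 6 min.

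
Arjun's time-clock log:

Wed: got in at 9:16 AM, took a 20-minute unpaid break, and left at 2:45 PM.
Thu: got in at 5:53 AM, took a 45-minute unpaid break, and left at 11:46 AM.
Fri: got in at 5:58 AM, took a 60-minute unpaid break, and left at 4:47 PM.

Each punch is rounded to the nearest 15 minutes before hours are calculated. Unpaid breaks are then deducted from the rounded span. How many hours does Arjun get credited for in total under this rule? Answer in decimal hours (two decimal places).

Wed: in 9:16 AM→9:15 AM, out 2:45 PM→2:45 PM; 5 h 30 min − 20 min = 5 h 10 min
Thu: in 5:53 AM→6:00 AM, out 11:46 AM→11:45 AM; 5 h 45 min − 45 min = 5 h 0 min
Fri: in 5:58 AM→6:00 AM, out 4:47 PM→4:45 PM; 10 h 45 min − 60 min = 9 h 45 min
Total credited: 19 h 55 min.

19.92 hours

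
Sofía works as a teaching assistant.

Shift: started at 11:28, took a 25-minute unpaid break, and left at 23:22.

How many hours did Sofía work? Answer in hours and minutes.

Shift: 11:28–23:22 = 11 h 54 min; less 25 min break → 11 h 29 min

11 h 29 min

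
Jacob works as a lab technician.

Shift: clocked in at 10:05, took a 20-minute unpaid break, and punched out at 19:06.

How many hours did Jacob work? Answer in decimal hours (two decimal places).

Shift: 10:05–19:06 = 9 h 1 min; less 20 min break → 8 h 41 min

8.68 hours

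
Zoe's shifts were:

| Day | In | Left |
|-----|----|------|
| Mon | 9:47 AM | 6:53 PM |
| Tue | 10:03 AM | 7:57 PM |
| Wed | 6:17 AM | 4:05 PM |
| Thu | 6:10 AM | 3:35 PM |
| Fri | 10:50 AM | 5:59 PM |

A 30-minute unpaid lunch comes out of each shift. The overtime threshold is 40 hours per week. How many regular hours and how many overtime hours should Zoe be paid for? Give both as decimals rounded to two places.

Mon: 9:47 AM–6:53 PM = 9 h 6 min; less 30 min break → 8 h 36 min
Tue: 10:03 AM–7:57 PM = 9 h 54 min; less 30 min break → 9 h 24 min
Wed: 6:17 AM–4:05 PM = 9 h 48 min; less 30 min break → 9 h 18 min
Thu: 6:10 AM–3:35 PM = 9 h 25 min; less 30 min break → 8 h 55 min
Fri: 10:50 AM–5:59 PM = 7 h 9 min; less 30 min break → 6 h 39 min
Total worked: 42 h 52 min = 42.87 h.
Threshold 40 h → overtime 2 h 52 min, regular 40 h 0 min.

Regular 40.00 hours, overtime 2.87 hours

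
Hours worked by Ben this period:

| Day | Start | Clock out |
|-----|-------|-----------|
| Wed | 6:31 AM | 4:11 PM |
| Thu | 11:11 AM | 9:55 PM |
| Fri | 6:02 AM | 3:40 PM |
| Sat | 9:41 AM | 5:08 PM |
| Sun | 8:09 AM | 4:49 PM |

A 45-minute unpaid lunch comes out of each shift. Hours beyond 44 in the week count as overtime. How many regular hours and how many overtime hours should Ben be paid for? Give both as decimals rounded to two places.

Regular 42.40 hours, overtime 0.00 hours

Wed: 6:31 AM–4:11 PM = 9 h 40 min; less 45 min break → 8 h 55 min
Thu: 11:11 AM–9:55 PM = 10 h 44 min; less 45 min break → 9 h 59 min
Fri: 6:02 AM–3:40 PM = 9 h 38 min; less 45 min break → 8 h 53 min
Sat: 9:41 AM–5:08 PM = 7 h 27 min; less 45 min break → 6 h 42 min
Sun: 8:09 AM–4:49 PM = 8 h 40 min; less 45 min break → 7 h 55 min
Total worked: 42 h 24 min = 42.40 h.
Threshold 44 h → overtime 0 h 0 min, regular 42 h 24 min.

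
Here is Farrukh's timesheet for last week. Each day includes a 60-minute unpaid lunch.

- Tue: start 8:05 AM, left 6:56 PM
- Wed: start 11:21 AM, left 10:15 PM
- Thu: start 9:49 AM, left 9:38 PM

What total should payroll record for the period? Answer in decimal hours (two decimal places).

Tue: 8:05 AM–6:56 PM = 10 h 51 min; less 60 min break → 9 h 51 min
Wed: 11:21 AM–10:15 PM = 10 h 54 min; less 60 min break → 9 h 54 min
Thu: 9:49 AM–9:38 PM = 11 h 49 min; less 60 min break → 10 h 49 min
Total: 9 h 51 min + 9 h 54 min + 10 h 49 min = 30 h 34 min.

30.57 hours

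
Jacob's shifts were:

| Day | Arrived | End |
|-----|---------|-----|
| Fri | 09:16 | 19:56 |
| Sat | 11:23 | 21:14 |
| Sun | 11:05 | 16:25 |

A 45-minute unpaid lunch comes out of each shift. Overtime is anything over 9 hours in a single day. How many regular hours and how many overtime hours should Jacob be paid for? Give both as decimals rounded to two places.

Fri: 09:16–19:56 = 10 h 40 min; less 45 min break → 9 h 55 min
Sat: 11:23–21:14 = 9 h 51 min; less 45 min break → 9 h 6 min
Sun: 11:05–16:25 = 5 h 20 min; less 45 min break → 4 h 35 min
Fri reg 9 h 0 min / OT 0 h 55 min; Sat reg 9 h 0 min / OT 0 h 6 min; Sun reg 4 h 35 min / OT 0 h 0 min.
Totals: regular 22 h 35 min, overtime 1 h 1 min.

Regular 22.58 hours, overtime 1.02 hours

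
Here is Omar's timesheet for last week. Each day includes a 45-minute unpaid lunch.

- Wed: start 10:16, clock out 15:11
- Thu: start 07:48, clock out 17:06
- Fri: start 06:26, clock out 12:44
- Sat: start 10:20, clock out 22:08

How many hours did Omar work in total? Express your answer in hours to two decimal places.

Wed: 10:16–15:11 = 4 h 55 min; less 45 min break → 4 h 10 min
Thu: 07:48–17:06 = 9 h 18 min; less 45 min break → 8 h 33 min
Fri: 06:26–12:44 = 6 h 18 min; less 45 min break → 5 h 33 min
Sat: 10:20–22:08 = 11 h 48 min; less 45 min break → 11 h 3 min
Total: 4 h 10 min + 8 h 33 min + 5 h 33 min + 11 h 3 min = 29 h 19 min.

29.32 hours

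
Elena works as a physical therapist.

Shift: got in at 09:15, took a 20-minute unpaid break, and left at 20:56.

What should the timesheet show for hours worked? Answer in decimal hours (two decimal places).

Shift: 09:15–20:56 = 11 h 41 min; less 20 min break → 11 h 21 min

11.35 hours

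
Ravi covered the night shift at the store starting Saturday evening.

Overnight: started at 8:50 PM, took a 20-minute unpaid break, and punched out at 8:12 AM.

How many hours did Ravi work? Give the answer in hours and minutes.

Overnight: 8:50 PM → midnight = 3 h 10 min; midnight → 8:12 AM = 8 h 12 min; span 11 h 22 min; less 20 min break → 11 h 2 min

11 h 2 min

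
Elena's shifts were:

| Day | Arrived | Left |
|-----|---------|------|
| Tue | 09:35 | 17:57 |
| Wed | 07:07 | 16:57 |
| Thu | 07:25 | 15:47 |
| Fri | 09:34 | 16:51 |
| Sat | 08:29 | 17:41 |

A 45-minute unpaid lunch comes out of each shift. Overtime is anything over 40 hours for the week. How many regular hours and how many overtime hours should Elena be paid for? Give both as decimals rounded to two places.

Tue: 09:35–17:57 = 8 h 22 min; less 45 min break → 7 h 37 min
Wed: 07:07–16:57 = 9 h 50 min; less 45 min break → 9 h 5 min
Thu: 07:25–15:47 = 8 h 22 min; less 45 min break → 7 h 37 min
Fri: 09:34–16:51 = 7 h 17 min; less 45 min break → 6 h 32 min
Sat: 08:29–17:41 = 9 h 12 min; less 45 min break → 8 h 27 min
Total worked: 39 h 18 min = 39.30 h.
Threshold 40 h → overtime 0 h 0 min, regular 39 h 18 min.

Regular 39.30 hours, overtime 0.00 hours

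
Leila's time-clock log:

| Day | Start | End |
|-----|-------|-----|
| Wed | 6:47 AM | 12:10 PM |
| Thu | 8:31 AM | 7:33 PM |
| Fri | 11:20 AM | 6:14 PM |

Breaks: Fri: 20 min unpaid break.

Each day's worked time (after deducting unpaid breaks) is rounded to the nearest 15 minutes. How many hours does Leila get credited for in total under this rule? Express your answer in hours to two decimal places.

23.00 hours

Wed: 6:47 AM–12:10 PM = 5 h 23 min → rounds to 5 h 30 min
Thu: 8:31 AM–7:33 PM = 11 h 2 min → rounds to 11 h 0 min
Fri: 11:20 AM–6:14 PM = 6 h 54 min − 20 min = 6 h 34 min → rounds to 6 h 30 min
Total credited: 23 h 0 min.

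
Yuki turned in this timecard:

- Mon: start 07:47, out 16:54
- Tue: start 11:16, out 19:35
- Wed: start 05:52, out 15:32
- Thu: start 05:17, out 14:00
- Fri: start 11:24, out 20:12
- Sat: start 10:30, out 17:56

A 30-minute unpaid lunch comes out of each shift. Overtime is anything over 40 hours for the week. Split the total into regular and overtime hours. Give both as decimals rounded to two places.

Regular 40.00 hours, overtime 9.05 hours

Mon: 07:47–16:54 = 9 h 7 min; less 30 min break → 8 h 37 min
Tue: 11:16–19:35 = 8 h 19 min; less 30 min break → 7 h 49 min
Wed: 05:52–15:32 = 9 h 40 min; less 30 min break → 9 h 10 min
Thu: 05:17–14:00 = 8 h 43 min; less 30 min break → 8 h 13 min
Fri: 11:24–20:12 = 8 h 48 min; less 30 min break → 8 h 18 min
Sat: 10:30–17:56 = 7 h 26 min; less 30 min break → 6 h 56 min
Total worked: 49 h 3 min = 49.05 h.
Threshold 40 h → overtime 9 h 3 min, regular 40 h 0 min.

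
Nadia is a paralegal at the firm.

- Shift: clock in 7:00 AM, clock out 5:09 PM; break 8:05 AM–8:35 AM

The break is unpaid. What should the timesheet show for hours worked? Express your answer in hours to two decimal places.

Shift: 7:00 AM–5:09 PM = 10 h 9 min; less 30 min break → 9 h 39 min

9.65 hours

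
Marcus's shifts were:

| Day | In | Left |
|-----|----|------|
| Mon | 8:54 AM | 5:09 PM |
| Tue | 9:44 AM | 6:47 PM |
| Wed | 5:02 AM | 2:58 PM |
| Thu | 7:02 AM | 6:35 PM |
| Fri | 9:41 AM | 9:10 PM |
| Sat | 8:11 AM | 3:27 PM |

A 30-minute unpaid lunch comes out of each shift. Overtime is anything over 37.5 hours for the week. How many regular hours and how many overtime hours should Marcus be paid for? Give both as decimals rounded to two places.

Mon: 8:54 AM–5:09 PM = 8 h 15 min; less 30 min break → 7 h 45 min
Tue: 9:44 AM–6:47 PM = 9 h 3 min; less 30 min break → 8 h 33 min
Wed: 5:02 AM–2:58 PM = 9 h 56 min; less 30 min break → 9 h 26 min
Thu: 7:02 AM–6:35 PM = 11 h 33 min; less 30 min break → 11 h 3 min
Fri: 9:41 AM–9:10 PM = 11 h 29 min; less 30 min break → 10 h 59 min
Sat: 8:11 AM–3:27 PM = 7 h 16 min; less 30 min break → 6 h 46 min
Total worked: 54 h 32 min = 54.53 h.
Threshold 37.5 h → overtime 17 h 2 min, regular 37 h 30 min.

Regular 37.50 hours, overtime 17.03 hours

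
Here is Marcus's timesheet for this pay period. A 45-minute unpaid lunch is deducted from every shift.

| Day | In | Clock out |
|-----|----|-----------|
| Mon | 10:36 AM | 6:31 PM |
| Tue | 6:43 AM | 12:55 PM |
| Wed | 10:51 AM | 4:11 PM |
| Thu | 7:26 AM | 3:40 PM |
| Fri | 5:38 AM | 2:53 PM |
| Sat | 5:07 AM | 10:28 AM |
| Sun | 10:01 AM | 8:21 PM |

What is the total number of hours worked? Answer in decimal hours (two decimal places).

Mon: 10:36 AM–6:31 PM = 7 h 55 min; less 45 min break → 7 h 10 min
Tue: 6:43 AM–12:55 PM = 6 h 12 min; less 45 min break → 5 h 27 min
Wed: 10:51 AM–4:11 PM = 5 h 20 min; less 45 min break → 4 h 35 min
Thu: 7:26 AM–3:40 PM = 8 h 14 min; less 45 min break → 7 h 29 min
Fri: 5:38 AM–2:53 PM = 9 h 15 min; less 45 min break → 8 h 30 min
Sat: 5:07 AM–10:28 AM = 5 h 21 min; less 45 min break → 4 h 36 min
Sun: 10:01 AM–8:21 PM = 10 h 20 min; less 45 min break → 9 h 35 min
Total: 7 h 10 min + 5 h 27 min + 4 h 35 min + 7 h 29 min + 8 h 30 min + 4 h 36 min + 9 h 35 min = 47 h 22 min.

47.37 hours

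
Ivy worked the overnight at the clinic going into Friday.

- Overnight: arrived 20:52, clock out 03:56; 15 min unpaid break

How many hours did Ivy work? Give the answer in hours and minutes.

6 h 49 min

Overnight: 20:52 → midnight = 3 h 8 min; midnight → 03:56 = 3 h 56 min; span 7 h 4 min; less 15 min break → 6 h 49 min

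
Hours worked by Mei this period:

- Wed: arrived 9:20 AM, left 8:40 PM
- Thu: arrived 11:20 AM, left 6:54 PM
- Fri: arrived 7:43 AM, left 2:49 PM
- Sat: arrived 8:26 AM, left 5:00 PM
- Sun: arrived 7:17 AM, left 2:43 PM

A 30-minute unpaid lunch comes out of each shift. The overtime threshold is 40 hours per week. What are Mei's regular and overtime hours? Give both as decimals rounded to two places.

Wed: 9:20 AM–8:40 PM = 11 h 20 min; less 30 min break → 10 h 50 min
Thu: 11:20 AM–6:54 PM = 7 h 34 min; less 30 min break → 7 h 4 min
Fri: 7:43 AM–2:49 PM = 7 h 6 min; less 30 min break → 6 h 36 min
Sat: 8:26 AM–5:00 PM = 8 h 34 min; less 30 min break → 8 h 4 min
Sun: 7:17 AM–2:43 PM = 7 h 26 min; less 30 min break → 6 h 56 min
Total worked: 39 h 30 min = 39.50 h.
Threshold 40 h → overtime 0 h 0 min, regular 39 h 30 min.

Regular 39.50 hours, overtime 0.00 hours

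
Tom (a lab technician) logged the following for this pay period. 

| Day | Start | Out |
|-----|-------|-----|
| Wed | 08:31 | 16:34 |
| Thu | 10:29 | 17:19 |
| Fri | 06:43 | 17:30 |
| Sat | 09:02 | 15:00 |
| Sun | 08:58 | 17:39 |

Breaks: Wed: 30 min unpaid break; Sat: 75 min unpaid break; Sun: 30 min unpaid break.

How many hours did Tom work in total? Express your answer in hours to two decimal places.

Wed: 08:31–16:34 = 8 h 3 min; less 30 min break → 7 h 33 min
Thu: 10:29–17:19 = 6 h 50 min
Fri: 06:43–17:30 = 10 h 47 min
Sat: 09:02–15:00 = 5 h 58 min; less 75 min break → 4 h 43 min
Sun: 08:58–17:39 = 8 h 41 min; less 30 min break → 8 h 11 min
Total: 7 h 33 min + 6 h 50 min + 10 h 47 min + 4 h 43 min + 8 h 11 min = 38 h 4 min.

38.07 hours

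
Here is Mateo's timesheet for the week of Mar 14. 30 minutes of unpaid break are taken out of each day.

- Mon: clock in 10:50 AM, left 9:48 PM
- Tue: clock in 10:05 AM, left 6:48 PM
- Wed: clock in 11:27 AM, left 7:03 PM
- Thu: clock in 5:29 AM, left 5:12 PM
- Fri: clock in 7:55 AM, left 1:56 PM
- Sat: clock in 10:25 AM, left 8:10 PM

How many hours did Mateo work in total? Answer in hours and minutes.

Mon: 10:50 AM–9:48 PM = 10 h 58 min; less 30 min break → 10 h 28 min
Tue: 10:05 AM–6:48 PM = 8 h 43 min; less 30 min break → 8 h 13 min
Wed: 11:27 AM–7:03 PM = 7 h 36 min; less 30 min break → 7 h 6 min
Thu: 5:29 AM–5:12 PM = 11 h 43 min; less 30 min break → 11 h 13 min
Fri: 7:55 AM–1:56 PM = 6 h 1 min; less 30 min break → 5 h 31 min
Sat: 10:25 AM–8:10 PM = 9 h 45 min; less 30 min break → 9 h 15 min
Total: 10 h 28 min + 8 h 13 min + 7 h 6 min + 11 h 13 min + 5 h 31 min + 9 h 15 min = 51 h 46 min.

51 h 46 min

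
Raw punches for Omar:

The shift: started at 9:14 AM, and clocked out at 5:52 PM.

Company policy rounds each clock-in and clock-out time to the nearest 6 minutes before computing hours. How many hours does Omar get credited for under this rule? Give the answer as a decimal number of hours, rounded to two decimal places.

The shift: in 9:14 AM→9:12 AM, out 5:52 PM→5:54 PM; 8 h 42 min

8.70 hours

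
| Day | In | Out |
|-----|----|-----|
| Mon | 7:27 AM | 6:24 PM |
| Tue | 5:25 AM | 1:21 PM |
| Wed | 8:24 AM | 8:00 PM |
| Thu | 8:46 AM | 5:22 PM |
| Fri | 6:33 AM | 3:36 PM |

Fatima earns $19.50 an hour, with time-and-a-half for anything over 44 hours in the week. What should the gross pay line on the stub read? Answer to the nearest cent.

Mon: 7:27 AM–6:24 PM = 10 h 57 min
Tue: 5:25 AM–1:21 PM = 7 h 56 min
Wed: 8:24 AM–8:00 PM = 11 h 36 min
Thu: 8:46 AM–5:22 PM = 8 h 36 min
Fri: 6:33 AM–3:36 PM = 9 h 3 min
Total worked: 48 h 8 min = 2888 min.
Regular 44 h 0 min = 2640 min at $19.50/h; overtime 4 h 8 min = 248 min at $29.25/h.
Pay = (2640 × $19.50 + 248 × $29.25) ÷ 60 = $978.90.

$978.90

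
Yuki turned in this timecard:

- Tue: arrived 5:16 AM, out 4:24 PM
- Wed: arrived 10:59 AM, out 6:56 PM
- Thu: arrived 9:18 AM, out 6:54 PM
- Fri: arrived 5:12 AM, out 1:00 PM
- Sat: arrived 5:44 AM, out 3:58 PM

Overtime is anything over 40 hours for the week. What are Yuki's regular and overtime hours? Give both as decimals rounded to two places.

Regular 40.00 hours, overtime 6.72 hours

Tue: 5:16 AM–4:24 PM = 11 h 8 min
Wed: 10:59 AM–6:56 PM = 7 h 57 min
Thu: 9:18 AM–6:54 PM = 9 h 36 min
Fri: 5:12 AM–1:00 PM = 7 h 48 min
Sat: 5:44 AM–3:58 PM = 10 h 14 min
Total worked: 46 h 43 min = 46.72 h.
Threshold 40 h → overtime 6 h 43 min, regular 40 h 0 min.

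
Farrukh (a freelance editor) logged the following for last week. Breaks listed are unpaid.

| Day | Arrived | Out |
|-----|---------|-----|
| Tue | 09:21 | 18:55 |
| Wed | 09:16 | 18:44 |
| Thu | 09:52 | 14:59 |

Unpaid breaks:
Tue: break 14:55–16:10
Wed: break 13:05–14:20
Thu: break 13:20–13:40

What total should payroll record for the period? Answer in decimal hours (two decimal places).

Tue: 09:21–18:55 = 9 h 34 min; less 75 min break → 8 h 19 min
Wed: 09:16–18:44 = 9 h 28 min; less 75 min break → 8 h 13 min
Thu: 09:52–14:59 = 5 h 7 min; less 20 min break → 4 h 47 min
Total: 8 h 19 min + 8 h 13 min + 4 h 47 min = 21 h 19 min.

21.32 hours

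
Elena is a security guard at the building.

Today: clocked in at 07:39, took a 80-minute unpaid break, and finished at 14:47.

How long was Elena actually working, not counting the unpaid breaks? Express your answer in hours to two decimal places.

5.80 hours

Today: 07:39–14:47 = 7 h 8 min; less 80 min break → 5 h 48 min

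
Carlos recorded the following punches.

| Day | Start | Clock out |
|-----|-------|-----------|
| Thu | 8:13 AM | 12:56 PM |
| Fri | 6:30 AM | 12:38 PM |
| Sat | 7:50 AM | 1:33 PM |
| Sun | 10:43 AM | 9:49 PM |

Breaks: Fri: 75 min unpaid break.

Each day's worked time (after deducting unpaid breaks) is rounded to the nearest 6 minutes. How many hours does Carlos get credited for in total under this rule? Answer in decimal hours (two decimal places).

26.40 hours

Thu: 8:13 AM–12:56 PM = 4 h 43 min → rounds to 4 h 42 min
Fri: 6:30 AM–12:38 PM = 6 h 8 min − 75 min = 4 h 53 min → rounds to 4 h 54 min
Sat: 7:50 AM–1:33 PM = 5 h 43 min → rounds to 5 h 42 min
Sun: 10:43 AM–9:49 PM = 11 h 6 min → rounds to 11 h 6 min
Total credited: 26 h 24 min.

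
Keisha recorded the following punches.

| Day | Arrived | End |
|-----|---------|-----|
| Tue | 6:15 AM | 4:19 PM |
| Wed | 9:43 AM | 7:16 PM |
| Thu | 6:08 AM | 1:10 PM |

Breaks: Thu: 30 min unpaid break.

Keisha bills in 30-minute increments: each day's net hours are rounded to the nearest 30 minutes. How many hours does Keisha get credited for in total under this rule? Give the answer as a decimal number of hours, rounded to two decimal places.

26.00 hours

Tue: 6:15 AM–4:19 PM = 10 h 4 min → rounds to 10 h 0 min
Wed: 9:43 AM–7:16 PM = 9 h 33 min → rounds to 9 h 30 min
Thu: 6:08 AM–1:10 PM = 7 h 2 min − 30 min = 6 h 32 min → rounds to 6 h 30 min
Total credited: 26 h 0 min.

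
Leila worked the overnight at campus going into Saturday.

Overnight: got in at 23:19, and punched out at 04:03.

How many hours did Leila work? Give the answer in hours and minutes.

Overnight: 23:19 → midnight = 0 h 41 min; midnight → 04:03 = 4 h 3 min; span 4 h 44 min

4 h 44 min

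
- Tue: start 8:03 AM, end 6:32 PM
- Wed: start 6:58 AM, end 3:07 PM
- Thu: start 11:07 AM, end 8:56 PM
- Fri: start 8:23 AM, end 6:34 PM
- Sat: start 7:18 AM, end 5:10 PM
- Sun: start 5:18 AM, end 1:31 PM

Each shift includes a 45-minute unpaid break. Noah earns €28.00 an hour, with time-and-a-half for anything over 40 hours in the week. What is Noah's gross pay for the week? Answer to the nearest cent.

€1633.10

Tue: 8:03 AM–6:32 PM = 10 h 29 min; less 45 min break → 9 h 44 min
Wed: 6:58 AM–3:07 PM = 8 h 9 min; less 45 min break → 7 h 24 min
Thu: 11:07 AM–8:56 PM = 9 h 49 min; less 45 min break → 9 h 4 min
Fri: 8:23 AM–6:34 PM = 10 h 11 min; less 45 min break → 9 h 26 min
Sat: 7:18 AM–5:10 PM = 9 h 52 min; less 45 min break → 9 h 7 min
Sun: 5:18 AM–1:31 PM = 8 h 13 min; less 45 min break → 7 h 28 min
Total worked: 52 h 13 min = 3133 min.
Regular 40 h 0 min = 2400 min at €28.00/h; overtime 12 h 13 min = 733 min at €42.00/h.
Pay = (2400 × €28.00 + 733 × €42.00) ÷ 60 = €1633.10.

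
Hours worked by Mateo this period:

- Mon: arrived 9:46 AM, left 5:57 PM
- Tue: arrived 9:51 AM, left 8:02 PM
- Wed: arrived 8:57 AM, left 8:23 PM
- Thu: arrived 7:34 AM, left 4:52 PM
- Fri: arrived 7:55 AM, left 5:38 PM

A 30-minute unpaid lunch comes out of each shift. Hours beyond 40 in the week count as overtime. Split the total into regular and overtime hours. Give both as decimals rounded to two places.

Regular 40.00 hours, overtime 6.32 hours

Mon: 9:46 AM–5:57 PM = 8 h 11 min; less 30 min break → 7 h 41 min
Tue: 9:51 AM–8:02 PM = 10 h 11 min; less 30 min break → 9 h 41 min
Wed: 8:57 AM–8:23 PM = 11 h 26 min; less 30 min break → 10 h 56 min
Thu: 7:34 AM–4:52 PM = 9 h 18 min; less 30 min break → 8 h 48 min
Fri: 7:55 AM–5:38 PM = 9 h 43 min; less 30 min break → 9 h 13 min
Total worked: 46 h 19 min = 46.32 h.
Threshold 40 h → overtime 6 h 19 min, regular 40 h 0 min.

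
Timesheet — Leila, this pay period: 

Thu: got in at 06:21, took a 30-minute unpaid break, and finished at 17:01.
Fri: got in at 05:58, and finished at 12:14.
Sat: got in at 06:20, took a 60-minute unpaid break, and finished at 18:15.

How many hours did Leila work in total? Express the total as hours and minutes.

Thu: 06:21–17:01 = 10 h 40 min; less 30 min break → 10 h 10 min
Fri: 05:58–12:14 = 6 h 16 min
Sat: 06:20–18:15 = 11 h 55 min; less 60 min break → 10 h 55 min
Total: 10 h 10 min + 6 h 16 min + 10 h 55 min = 27 h 21 min.

27 h 21 min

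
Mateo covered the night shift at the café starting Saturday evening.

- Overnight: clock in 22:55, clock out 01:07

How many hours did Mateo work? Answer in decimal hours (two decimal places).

Overnight: 22:55 → midnight = 1 h 5 min; midnight → 01:07 = 1 h 7 min; span 2 h 12 min

2.20 hours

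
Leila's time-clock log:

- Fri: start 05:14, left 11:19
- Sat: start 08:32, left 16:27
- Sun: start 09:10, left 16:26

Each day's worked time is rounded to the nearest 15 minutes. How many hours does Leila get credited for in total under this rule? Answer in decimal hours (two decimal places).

Fri: 05:14–11:19 = 6 h 5 min → rounds to 6 h 0 min
Sat: 08:32–16:27 = 7 h 55 min → rounds to 8 h 0 min
Sun: 09:10–16:26 = 7 h 16 min → rounds to 7 h 15 min
Total credited: 21 h 15 min.

21.25 hours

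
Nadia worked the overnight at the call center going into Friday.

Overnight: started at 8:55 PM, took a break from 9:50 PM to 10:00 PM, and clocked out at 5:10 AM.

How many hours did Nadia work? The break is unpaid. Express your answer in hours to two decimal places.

Overnight: 8:55 PM → midnight = 3 h 5 min; midnight → 5:10 AM = 5 h 10 min; span 8 h 15 min; less 10 min break → 8 h 5 min

8.08 hours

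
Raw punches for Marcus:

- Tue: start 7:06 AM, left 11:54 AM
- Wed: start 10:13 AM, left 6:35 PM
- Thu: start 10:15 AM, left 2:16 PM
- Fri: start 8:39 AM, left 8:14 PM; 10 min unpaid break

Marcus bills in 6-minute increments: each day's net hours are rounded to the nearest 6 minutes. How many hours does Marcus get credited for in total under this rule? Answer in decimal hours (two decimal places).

Tue: 7:06 AM–11:54 AM = 4 h 48 min → rounds to 4 h 48 min
Wed: 10:13 AM–6:35 PM = 8 h 22 min → rounds to 8 h 24 min
Thu: 10:15 AM–2:16 PM = 4 h 1 min → rounds to 4 h 0 min
Fri: 8:39 AM–8:14 PM = 11 h 35 min − 10 min = 11 h 25 min → rounds to 11 h 24 min
Total credited: 28 h 36 min.

28.60 hours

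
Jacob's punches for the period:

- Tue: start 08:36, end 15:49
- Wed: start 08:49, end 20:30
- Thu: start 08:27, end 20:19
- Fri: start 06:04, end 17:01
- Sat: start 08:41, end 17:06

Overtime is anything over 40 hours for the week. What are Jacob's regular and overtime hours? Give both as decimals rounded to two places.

Regular 40.00 hours, overtime 10.13 hours

Tue: 08:36–15:49 = 7 h 13 min
Wed: 08:49–20:30 = 11 h 41 min
Thu: 08:27–20:19 = 11 h 52 min
Fri: 06:04–17:01 = 10 h 57 min
Sat: 08:41–17:06 = 8 h 25 min
Total worked: 50 h 8 min = 50.13 h.
Threshold 40 h → overtime 10 h 8 min, regular 40 h 0 min.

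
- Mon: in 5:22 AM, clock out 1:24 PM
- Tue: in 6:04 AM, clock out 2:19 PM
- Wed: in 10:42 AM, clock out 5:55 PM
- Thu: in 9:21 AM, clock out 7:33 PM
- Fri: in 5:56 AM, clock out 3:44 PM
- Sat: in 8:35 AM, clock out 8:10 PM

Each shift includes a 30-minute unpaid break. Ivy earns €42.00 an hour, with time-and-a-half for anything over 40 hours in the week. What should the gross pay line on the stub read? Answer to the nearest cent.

Mon: 5:22 AM–1:24 PM = 8 h 2 min; less 30 min break → 7 h 32 min
Tue: 6:04 AM–2:19 PM = 8 h 15 min; less 30 min break → 7 h 45 min
Wed: 10:42 AM–5:55 PM = 7 h 13 min; less 30 min break → 6 h 43 min
Thu: 9:21 AM–7:33 PM = 10 h 12 min; less 30 min break → 9 h 42 min
Fri: 5:56 AM–3:44 PM = 9 h 48 min; less 30 min break → 9 h 18 min
Sat: 8:35 AM–8:10 PM = 11 h 35 min; less 30 min break → 11 h 5 min
Total worked: 52 h 5 min = 3125 min.
Regular 40 h 0 min = 2400 min at €42.00/h; overtime 12 h 5 min = 725 min at €63.00/h.
Pay = (2400 × €42.00 + 725 × €63.00) ÷ 60 = €2441.25.

€2441.25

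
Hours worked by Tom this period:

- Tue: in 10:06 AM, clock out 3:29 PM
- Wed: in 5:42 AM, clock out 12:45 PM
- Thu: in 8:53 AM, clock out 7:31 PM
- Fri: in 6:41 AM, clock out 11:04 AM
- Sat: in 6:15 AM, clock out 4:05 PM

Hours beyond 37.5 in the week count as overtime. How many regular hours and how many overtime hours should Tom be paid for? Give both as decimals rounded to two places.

Tue: 10:06 AM–3:29 PM = 5 h 23 min
Wed: 5:42 AM–12:45 PM = 7 h 3 min
Thu: 8:53 AM–7:31 PM = 10 h 38 min
Fri: 6:41 AM–11:04 AM = 4 h 23 min
Sat: 6:15 AM–4:05 PM = 9 h 50 min
Total worked: 37 h 17 min = 37.28 h.
Threshold 37.5 h → overtime 0 h 0 min, regular 37 h 17 min.

Regular 37.28 hours, overtime 0.00 hours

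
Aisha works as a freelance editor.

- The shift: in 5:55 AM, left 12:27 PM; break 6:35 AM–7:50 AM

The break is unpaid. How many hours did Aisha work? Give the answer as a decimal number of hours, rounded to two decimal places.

The shift: 5:55 AM–12:27 PM = 6 h 32 min; less 75 min break → 5 h 17 min

5.28 hours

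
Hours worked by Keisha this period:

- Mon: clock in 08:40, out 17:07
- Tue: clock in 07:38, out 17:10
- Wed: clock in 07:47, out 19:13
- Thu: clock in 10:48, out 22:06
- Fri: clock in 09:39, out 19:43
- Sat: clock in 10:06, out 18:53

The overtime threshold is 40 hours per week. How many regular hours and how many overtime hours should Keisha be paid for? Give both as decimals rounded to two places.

Mon: 08:40–17:07 = 8 h 27 min
Tue: 07:38–17:10 = 9 h 32 min
Wed: 07:47–19:13 = 11 h 26 min
Thu: 10:48–22:06 = 11 h 18 min
Fri: 09:39–19:43 = 10 h 4 min
Sat: 10:06–18:53 = 8 h 47 min
Total worked: 59 h 34 min = 59.57 h.
Threshold 40 h → overtime 19 h 34 min, regular 40 h 0 min.

Regular 40.00 hours, overtime 19.57 hours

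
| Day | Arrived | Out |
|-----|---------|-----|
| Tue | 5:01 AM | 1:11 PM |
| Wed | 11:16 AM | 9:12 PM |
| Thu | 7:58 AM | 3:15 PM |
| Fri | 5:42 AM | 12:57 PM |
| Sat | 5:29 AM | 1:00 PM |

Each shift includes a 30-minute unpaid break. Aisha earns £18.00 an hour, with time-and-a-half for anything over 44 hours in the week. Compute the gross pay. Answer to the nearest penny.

Tue: 5:01 AM–1:11 PM = 8 h 10 min; less 30 min break → 7 h 40 min
Wed: 11:16 AM–9:12 PM = 9 h 56 min; less 30 min break → 9 h 26 min
Thu: 7:58 AM–3:15 PM = 7 h 17 min; less 30 min break → 6 h 47 min
Fri: 5:42 AM–12:57 PM = 7 h 15 min; less 30 min break → 6 h 45 min
Sat: 5:29 AM–1:00 PM = 7 h 31 min; less 30 min break → 7 h 1 min
Total worked: 37 h 39 min = 2259 min.
Regular 37 h 39 min = 2259 min at £18.00/h; overtime 0 h 0 min = 0 min at £27.00/h.
Pay = (2259 × £18.00 + 0 × £27.00) ÷ 60 = £677.70.

£677.70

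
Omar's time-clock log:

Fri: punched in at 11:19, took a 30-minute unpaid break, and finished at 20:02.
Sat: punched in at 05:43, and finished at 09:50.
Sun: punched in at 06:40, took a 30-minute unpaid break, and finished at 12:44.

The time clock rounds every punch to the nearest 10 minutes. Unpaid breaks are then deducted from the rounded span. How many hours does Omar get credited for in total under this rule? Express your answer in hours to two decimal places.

17.83 hours

Fri: in 11:19→11:20, out 20:02→20:00; 8 h 40 min − 30 min = 8 h 10 min
Sat: in 05:43→05:40, out 09:50→09:50; 4 h 10 min
Sun: in 06:40→06:40, out 12:44→12:40; 6 h 0 min − 30 min = 5 h 30 min
Total credited: 17 h 50 min.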